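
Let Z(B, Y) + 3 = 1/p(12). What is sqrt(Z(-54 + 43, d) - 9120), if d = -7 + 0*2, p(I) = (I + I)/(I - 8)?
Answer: I*sqrt(328422)/6 ≈ 95.514*I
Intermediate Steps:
p(I) = 2*I/(-8 + I) (p(I) = (2*I)/(-8 + I) = 2*I/(-8 + I))
d = -7 (d = -7 + 0 = -7)
Z(B, Y) = -17/6 (Z(B, Y) = -3 + 1/(2*12/(-8 + 12)) = -3 + 1/(2*12/4) = -3 + 1/(2*12*(1/4)) = -3 + 1/6 = -17/6)
sqrt(Z(-54 + 43, d) - 9120) = sqrt(-17/6 - 9120) = sqrt(-54737/6) = I*sqrt(328422)/6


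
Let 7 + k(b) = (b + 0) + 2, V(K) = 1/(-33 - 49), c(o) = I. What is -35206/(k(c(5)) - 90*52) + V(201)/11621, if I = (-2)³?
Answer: 33548567239/4472062946 ≈ 7.5018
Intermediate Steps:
I = -8
c(o) = -8
V(K) = -1/82 (V(K) = 1/(-82) = -1/82)
k(b) = -5 + b (k(b) = -7 + ((b + 0) + 2) = -7 + (b + 2) = -7 + (2 + b) = -5 + b)
-35206/(k(c(5)) - 90*52) + V(201)/11621 = -35206/((-5 - 8) - 90*52) - 1/82/11621 = -35206/(-13 - 4680) - 1/82*1/11621 = -35206/(-4693) - 1/952922 = -35206*(-1/4693) - 1/952922 = 35206/4693 - 1/952922 = 33548567239/4472062946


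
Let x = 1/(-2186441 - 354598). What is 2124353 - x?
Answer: 5398063822768/2541039 ≈ 2.1244e+6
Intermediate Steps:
x = -1/2541039 (x = 1/(-2541039) = -1/2541039 ≈ -3.9354e-7)
2124353 - x = 2124353 - 1*(-1/2541039) = 2124353 + 1/2541039 = 5398063822768/2541039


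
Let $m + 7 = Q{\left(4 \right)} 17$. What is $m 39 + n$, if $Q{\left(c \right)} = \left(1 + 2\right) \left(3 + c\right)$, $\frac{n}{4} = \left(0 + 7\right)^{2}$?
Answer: $13846$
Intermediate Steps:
$n = 196$ ($n = 4 \left(0 + 7\right)^{2} = 4 \cdot 7^{2} = 4 \cdot 49 = 196$)
$Q{\left(c \right)} = 9 + 3 c$ ($Q{\left(c \right)} = 3 \left(3 + c\right) = 9 + 3 c$)
$m = 350$ ($m = -7 + \left(9 + 3 \cdot 4\right) 17 = -7 + \left(9 + 12\right) 17 = -7 + 21 \cdot 17 = -7 + 357 = 350$)
$m 39 + n = 350 \cdot 39 + 196 = 13650 + 196 = 13846$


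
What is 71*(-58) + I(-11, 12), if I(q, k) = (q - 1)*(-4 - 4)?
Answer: -4022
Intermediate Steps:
I(q, k) = 8 - 8*q (I(q, k) = (-1 + q)*(-8) = 8 - 8*q)
71*(-58) + I(-11, 12) = 71*(-58) + (8 - 8*(-11)) = -4118 + (8 + 88) = -4118 + 96 = -4022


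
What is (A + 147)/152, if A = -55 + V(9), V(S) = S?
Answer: 101/152 ≈ 0.66447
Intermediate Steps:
A = -46 (A = -55 + 9 = -46)
(A + 147)/152 = (-46 + 147)/152 = 101*(1/152) = 101/152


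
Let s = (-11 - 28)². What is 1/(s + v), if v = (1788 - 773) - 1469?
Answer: 1/1067 ≈ 0.00093721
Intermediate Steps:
v = -454 (v = 1015 - 1469 = -454)
s = 1521 (s = (-39)² = 1521)
1/(s + v) = 1/(1521 - 454) = 1/1067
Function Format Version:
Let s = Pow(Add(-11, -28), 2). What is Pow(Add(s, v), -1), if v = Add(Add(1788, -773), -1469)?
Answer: Rational(1, 1067) ≈ 0.00093721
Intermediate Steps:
v = -454 (v = Add(1015, -1469) = -454)
s = 1521 (s = Pow(-39, 2) = 1521)
Pow(Add(s, v), -1) = Pow(Add(1521, -454), -1) = Pow(1067, -1) = Rational(1, 1067)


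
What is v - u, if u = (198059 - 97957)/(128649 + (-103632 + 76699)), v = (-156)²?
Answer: 1237630237/50858 ≈ 24335.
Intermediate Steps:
v = 24336
u = 50051/50858 (u = 100102/(128649 - 26933) = 100102/101716 = 100102*(1/101716) = 50051/50858 ≈ 0.98413)
v - u = 24336 - 1*50051/50858 = 24336 - 50051/50858 = 1237630237/50858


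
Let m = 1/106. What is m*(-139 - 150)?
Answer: -289/106 ≈ -2.7264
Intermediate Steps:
m = 1/106 ≈ 0.0094340
m*(-139 - 150) = (-139 - 150)/106 = (1/106)*(-289) = -289/106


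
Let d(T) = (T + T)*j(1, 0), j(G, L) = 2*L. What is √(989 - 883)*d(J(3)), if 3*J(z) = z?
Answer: 0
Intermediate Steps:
J(z) = z/3
d(T) = 0 (d(T) = (T + T)*(2*0) = (2*T)*0 = 0)
√(989 - 883)*d(J(3)) = √(989 - 883)*0 = √106*0 = 0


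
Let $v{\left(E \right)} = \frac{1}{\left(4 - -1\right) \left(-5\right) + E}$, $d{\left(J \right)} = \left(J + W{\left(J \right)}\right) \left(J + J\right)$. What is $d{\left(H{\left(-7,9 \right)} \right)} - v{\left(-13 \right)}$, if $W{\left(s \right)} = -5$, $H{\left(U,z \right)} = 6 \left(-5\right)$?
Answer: $\frac{79801}{38} \approx 2100.0$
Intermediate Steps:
$H{\left(U,z \right)} = -30$
$d{\left(J \right)} = 2 J \left(-5 + J\right)$ ($d{\left(J \right)} = \left(J - 5\right) \left(J + J\right) = \left(-5 + J\right) 2 J = 2 J \left(-5 + J\right)$)
$v{\left(E \right)} = \frac{1}{-25 + E}$ ($v{\left(E \right)} = \frac{1}{\left(4 + 1\right) \left(-5\right) + E} = \frac{1}{5 \left(-5\right) + E} = \frac{1}{-25 + E}$)
$d{\left(H{\left(-7,9 \right)} \right)} - v{\left(-13 \right)} = 2 \left(-30\right) \left(-5 - 30\right) - \frac{1}{-25 - 13} = 2 \left(-30\right) \left(-35\right) - \frac{1}{-38} = 2100 - - \frac{1}{38} = 2100 + \frac{1}{38} = \frac{79801}{38}$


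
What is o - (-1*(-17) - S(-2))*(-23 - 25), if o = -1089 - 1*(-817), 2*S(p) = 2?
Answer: 496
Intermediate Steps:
S(p) = 1 (S(p) = (1/2)*2 = 1)
o = -272 (o = -1089 + 817 = -272)
o - (-1*(-17) - S(-2))*(-23 - 25) = -272 - (-1*(-17) - 1*1)*(-23 - 25) = -272 - (17 - 1)*(-48) = -272 - 16*(-48) = -272 - 1*(-768) = -272 + 768 = 496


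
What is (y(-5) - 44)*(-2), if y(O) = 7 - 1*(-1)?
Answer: 72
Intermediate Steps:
y(O) = 8 (y(O) = 7 + 1 = 8)
(y(-5) - 44)*(-2) = (8 - 44)*(-2) = -36*(-2) = 72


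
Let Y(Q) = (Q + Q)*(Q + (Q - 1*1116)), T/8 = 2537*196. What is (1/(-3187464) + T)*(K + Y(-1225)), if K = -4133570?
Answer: 4169049182905925285/227676 ≈ 1.8311e+13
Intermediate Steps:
T = 3978016 (T = 8*(2537*196) = 8*497252 = 3978016)
Y(Q) = 2*Q*(-1116 + 2*Q) (Y(Q) = (2*Q)*(Q + (Q - 1116)) = (2*Q)*(Q + (-1116 + Q)) = (2*Q)*(-1116 + 2*Q) = 2*Q*(-1116 + 2*Q))
(1/(-3187464) + T)*(K + Y(-1225)) = (1/(-3187464) + 3978016)*(-4133570 + 4*(-1225)*(-558 - 1225)) = (-1/3187464 + 3978016)*(-4133570 + 4*(-1225)*(-1783)) = 12679782791423*(-4133570 + 8736700)/3187464 = (12679782791423/3187464)*4603130 = 4169049182905925285/227676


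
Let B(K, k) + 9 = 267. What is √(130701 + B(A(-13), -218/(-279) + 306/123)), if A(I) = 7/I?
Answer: 3*√14551 ≈ 361.88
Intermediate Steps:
B(K, k) = 258 (B(K, k) = -9 + 267 = 258)
√(130701 + B(A(-13), -218/(-279) + 306/123)) = √(130701 + 258) = √130959 = 3*√14551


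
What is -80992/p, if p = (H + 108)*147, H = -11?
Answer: -80992/14259 ≈ -5.6801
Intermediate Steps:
p = 14259 (p = (-11 + 108)*147 = 97*147 = 14259)
-80992/p = -80992/14259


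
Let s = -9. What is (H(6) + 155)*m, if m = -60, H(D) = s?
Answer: -8760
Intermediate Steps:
H(D) = -9
(H(6) + 155)*m = (-9 + 155)*(-60) = 146*(-60) = -8760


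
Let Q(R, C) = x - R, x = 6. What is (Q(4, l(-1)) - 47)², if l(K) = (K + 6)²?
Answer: 2025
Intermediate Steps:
l(K) = (6 + K)²
Q(R, C) = 6 - R
(Q(4, l(-1)) - 47)² = ((6 - 1*4) - 47)² = ((6 - 4) - 47)² = (2 - 47)² = (-45)² = 2025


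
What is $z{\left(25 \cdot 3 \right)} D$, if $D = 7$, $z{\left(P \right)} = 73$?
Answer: $511$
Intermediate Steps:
$z{\left(25 \cdot 3 \right)} D = 73 \cdot 7 = 511$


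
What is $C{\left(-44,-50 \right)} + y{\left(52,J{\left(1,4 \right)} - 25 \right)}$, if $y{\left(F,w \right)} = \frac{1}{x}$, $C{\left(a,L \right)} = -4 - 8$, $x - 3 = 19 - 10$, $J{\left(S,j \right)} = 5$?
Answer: $- \frac{143}{12} \approx -11.917$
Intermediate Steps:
$x = 12$ ($x = 3 + \left(19 - 10\right) = 3 + 9 = 12$)
$C{\left(a,L \right)} = -12$ ($C{\left(a,L \right)} = -4 - 8 = -12$)
$y{\left(F,w \right)} = \frac{1}{12}$
$C{\left(-44,-50 \right)} + y{\left(52,J{\left(1,4 \right)} - 25 \right)} = -12 + \frac{1}{12} = - \frac{143}{12}$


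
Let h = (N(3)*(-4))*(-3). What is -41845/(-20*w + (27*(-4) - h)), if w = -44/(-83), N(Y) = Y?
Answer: 3473135/12832 ≈ 270.66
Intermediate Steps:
h = 36 (h = (3*(-4))*(-3) = -12*(-3) = 36)
w = 44/83 (w = -44*(-1/83) = 44/83 ≈ 0.53012)
-41845/(-20*w + (27*(-4) - h)) = -41845/(-20*44/83 + (27*(-4) - 1*36)) = -41845/(-880/83 + (-108 - 36)) = -41845/(-880/83 - 144) = -41845/(-12832/83) = -41845*(-83/12832) = 3473135/12832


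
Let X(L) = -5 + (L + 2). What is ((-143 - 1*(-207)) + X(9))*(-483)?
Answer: -33810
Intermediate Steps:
X(L) = -3 + L (X(L) = -5 + (2 + L) = -3 + L)
((-143 - 1*(-207)) + X(9))*(-483) = ((-143 - 1*(-207)) + (-3 + 9))*(-483) = ((-143 + 207) + 6)*(-483) = (64 + 6)*(-483) = 70*(-483) = -33810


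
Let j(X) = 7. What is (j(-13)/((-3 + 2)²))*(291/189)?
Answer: 97/9 ≈ 10.778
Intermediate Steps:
(j(-13)/((-3 + 2)²))*(291/189) = (7/((-3 + 2)²))*(291/189) = (7/((-1)²))*(291*(1/189)) = (7/1)*(97/63) = (7*1)*(97/63) = 7*(97/63) = 97/9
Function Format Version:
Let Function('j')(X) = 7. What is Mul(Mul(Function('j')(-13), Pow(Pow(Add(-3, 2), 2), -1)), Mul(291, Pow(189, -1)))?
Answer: Rational(97, 9) ≈ 10.778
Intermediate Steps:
Mul(Mul(Function('j')(-13), Pow(Pow(Add(-3, 2), 2), -1)), Mul(291, Pow(189, -1))) = Mul(Mul(7, Pow(Pow(Add(-3, 2), 2), -1)), Mul(291, Pow(189, -1))) = Mul(Mul(7, Pow(Pow(-1, 2), -1)), Mul(291, Rational(1, 189))) = Mul(Mul(7, Pow(1, -1)), Rational(97, 63)) = Mul(Mul(7, 1), Rational(97, 63)) = Mul(7, Rational(97, 63)) = Rational(97, 9)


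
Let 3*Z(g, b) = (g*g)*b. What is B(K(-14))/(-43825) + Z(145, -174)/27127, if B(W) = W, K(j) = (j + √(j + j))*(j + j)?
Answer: -53453030034/1188840775 + 56*I*√7/43825 ≈ -44.962 + 0.0033808*I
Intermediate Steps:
Z(g, b) = b*g²/3 (Z(g, b) = ((g*g)*b)/3 = (g²*b)/3 = (b*g²)/3 = b*g²/3)
K(j) = 2*j*(j + √2*√j) (K(j) = (j + √(2*j))*(2*j) = (j + √2*√j)*(2*j) = 2*j*(j + √2*√j))
B(K(-14))/(-43825) + Z(145, -174)/27127 = (2*(-14)² + 2*√2*(-14)^(3/2))/(-43825) + ((⅓)*(-174)*145²)/27127 = (2*196 + 2*√2*(-14*I*√14))*(-1/43825) + ((⅓)*(-174)*21025)*(1/27127) = (392 - 56*I*√7)*(-1/43825) - 1219450*1/27127 = (-392/43825 + 56*I*√7/43825) - 1219450/27127 = -53453030034/1188840775 + 56*I*√7/43825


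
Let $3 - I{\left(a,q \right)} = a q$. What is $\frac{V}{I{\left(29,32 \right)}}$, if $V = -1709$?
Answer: $\frac{1709}{925} \approx 1.8476$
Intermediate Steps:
$I{\left(a,q \right)} = 3 - a q$
$\frac{V}{I{\left(29,32 \right)}} = - \frac{1709}{3 - 29 \cdot 32} = - \frac{1709}{3 - 928} = - \frac{1709}{-925} = \left(-1709\right) \left(- \frac{1}{925}\right) = \frac{1709}{925}$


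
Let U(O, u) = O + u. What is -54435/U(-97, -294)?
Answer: 54435/391 ≈ 139.22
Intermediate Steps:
-54435/U(-97, -294) = -54435/(-97 - 294) = -54435/(-391) = -54435*(-1/391) = 54435/391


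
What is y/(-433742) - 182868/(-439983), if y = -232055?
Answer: 60472595707/63613035462 ≈ 0.95063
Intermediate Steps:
y/(-433742) - 182868/(-439983) = -232055/(-433742) - 182868/(-439983) = -232055*(-1/433742) - 182868*(-1/439983) = 232055/433742 + 60956/146661 = 60472595707/63613035462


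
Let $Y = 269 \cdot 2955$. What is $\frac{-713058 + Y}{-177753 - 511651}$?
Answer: $- \frac{81837}{689404} \approx -0.11871$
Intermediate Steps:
$Y = 794895$
$\frac{-713058 + Y}{-177753 - 511651} = \frac{-713058 + 794895}{-177753 - 511651} = \frac{81837}{-689404} = 81837 \left(- \frac{1}{689404}\right) = - \frac{81837}{689404}$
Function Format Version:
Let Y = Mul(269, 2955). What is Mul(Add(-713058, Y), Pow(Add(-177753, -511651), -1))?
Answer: Rational(-81837, 689404) ≈ -0.11871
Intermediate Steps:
Y = 794895
Mul(Add(-713058, Y), Pow(Add(-177753, -511651), -1)) = Mul(Add(-713058, 794895), Pow(Add(-177753, -511651), -1)) = Mul(81837, Pow(-689404, -1)) = Mul(81837, Rational(-1, 689404)) = Rational(-81837, 689404)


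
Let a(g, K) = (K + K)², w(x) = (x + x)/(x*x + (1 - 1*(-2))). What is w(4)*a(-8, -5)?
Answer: 800/19 ≈ 42.105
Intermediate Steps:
w(x) = 2*x/(3 + x²) (w(x) = (2*x)/(x² + (1 + 2)) = (2*x)/(x² + 3) = (2*x)/(3 + x²) = 2*x/(3 + x²))
a(g, K) = 4*K² (a(g, K) = (2*K)² = 4*K²)
w(4)*a(-8, -5) = (2*4/(3 + 4²))*(4*(-5)²) = (2*4/(3 + 16))*(4*25) = (2*4/19)*100 = (2*4*(1/19))*100 = (8/19)*100 = 800/19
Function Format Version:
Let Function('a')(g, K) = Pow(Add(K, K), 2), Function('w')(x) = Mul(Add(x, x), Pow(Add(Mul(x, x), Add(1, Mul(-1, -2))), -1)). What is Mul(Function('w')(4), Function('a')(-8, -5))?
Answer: Rational(800, 19) ≈ 42.105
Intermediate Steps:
Function('w')(x) = Mul(2, x, Pow(Add(3, Pow(x, 2)), -1)) (Function('w')(x) = Mul(Mul(2, x), Pow(Add(Pow(x, 2), Add(1, 2)), -1)) = Mul(Mul(2, x), Pow(Add(Pow(x, 2), 3), -1)) = Mul(Mul(2, x), Pow(Add(3, Pow(x, 2)), -1)) = Mul(2, x, Pow(Add(3, Pow(x, 2)), -1)))
Function('a')(g, K) = Mul(4, Pow(K, 2)) (Function('a')(g, K) = Pow(Mul(2, K), 2) = Mul(4, Pow(K, 2)))
Mul(Function('w')(4), Function('a')(-8, -5)) = Mul(Mul(2, 4, Pow(Add(3, Pow(4, 2)), -1)), Mul(4, Pow(-5, 2))) = Mul(Mul(2, 4, Pow(Add(3, 16), -1)), Mul(4, 25)) = Mul(Mul(2, 4, Pow(19, -1)), 100) = Mul(Mul(2, 4, Rational(1, 19)), 100) = Mul(Rational(8, 19), 100) = Rational(800, 19)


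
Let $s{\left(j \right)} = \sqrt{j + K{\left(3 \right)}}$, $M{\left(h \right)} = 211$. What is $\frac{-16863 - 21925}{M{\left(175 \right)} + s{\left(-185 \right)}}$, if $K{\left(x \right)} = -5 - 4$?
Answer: $- \frac{8184268}{44715} + \frac{38788 i \sqrt{194}}{44715} \approx -183.03 + 12.082 i$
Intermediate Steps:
$K{\left(x \right)} = -9$
$s{\left(j \right)} = \sqrt{-9 + j}$ ($s{\left(j \right)} = \sqrt{j - 9} = \sqrt{-9 + j}$)
$\frac{-16863 - 21925}{M{\left(175 \right)} + s{\left(-185 \right)}} = \frac{-16863 - 21925}{211 + \sqrt{-9 - 185}} = - \frac{38788}{211 + \sqrt{-194}} = - \frac{38788}{211 + i \sqrt{194}}$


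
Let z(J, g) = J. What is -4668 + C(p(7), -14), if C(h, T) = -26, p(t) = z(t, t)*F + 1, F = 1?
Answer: -4694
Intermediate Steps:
p(t) = 1 + t (p(t) = t*1 + 1 = t + 1 = 1 + t)
-4668 + C(p(7), -14) = -4668 - 26 = -4694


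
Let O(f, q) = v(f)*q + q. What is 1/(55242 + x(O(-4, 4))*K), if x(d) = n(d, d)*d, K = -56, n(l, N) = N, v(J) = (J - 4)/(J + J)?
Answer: 1/51658 ≈ 1.9358e-5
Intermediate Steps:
v(J) = (-4 + J)/(2*J) (v(J) = (-4 + J)/((2*J)) = (-4 + J)*(1/(2*J)) = (-4 + J)/(2*J))
O(f, q) = q + q*(-4 + f)/(2*f) (O(f, q) = ((-4 + f)/(2*f))*q + q = q*(-4 + f)/(2*f) + q = q + q*(-4 + f)/(2*f))
x(d) = d**2 (x(d) = d*d = d**2)
1/(55242 + x(O(-4, 4))*K) = 1/(55242 + ((1/2)*4*(-4 + 3*(-4))/(-4))**2*(-56)) = 1/(55242 + ((1/2)*4*(-1/4)*(-4 - 12))**2*(-56)) = 1/(55242 + ((1/2)*4*(-1/4)*(-16))**2*(-56)) = 1/(55242 + 8**2*(-56)) = 1/(55242 + 64*(-56)) = 1/(55242 - 3584) = 1/51658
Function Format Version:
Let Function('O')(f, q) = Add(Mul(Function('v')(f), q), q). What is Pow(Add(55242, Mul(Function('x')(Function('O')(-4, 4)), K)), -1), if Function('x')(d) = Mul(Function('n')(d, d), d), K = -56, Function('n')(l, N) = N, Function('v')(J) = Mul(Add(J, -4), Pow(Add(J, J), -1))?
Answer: Rational(1, 51658) ≈ 1.9358e-5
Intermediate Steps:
Function('v')(J) = Mul(Rational(1, 2), Pow(J, -1), Add(-4, J)) (Function('v')(J) = Mul(Add(-4, J), Pow(Mul(2, J), -1)) = Mul(Add(-4, J), Mul(Rational(1, 2), Pow(J, -1))) = Mul(Rational(1, 2), Pow(J, -1), Add(-4, J)))
Function('O')(f, q) = Add(q, Mul(Rational(1, 2), q, Pow(f, -1), Add(-4, f))) (Function('O')(f, q) = Add(Mul(Mul(Rational(1, 2), Pow(f, -1), Add(-4, f)), q), q) = Add(Mul(Rational(1, 2), q, Pow(f, -1), Add(-4, f)), q) = Add(q, Mul(Rational(1, 2), q, Pow(f, -1), Add(-4, f))))
Function('x')(d) = Pow(d, 2) (Function('x')(d) = Mul(d, d) = Pow(d, 2))
Pow(Add(55242, Mul(Function('x')(Function('O')(-4, 4)), K)), -1) = Pow(Add(55242, Mul(Pow(Mul(Rational(1, 2), 4, Pow(-4, -1), Add(-4, Mul(3, -4))), 2), -56)), -1) = Pow(Add(55242, Mul(Pow(Mul(Rational(1, 2), 4, Rational(-1, 4), Add(-4, -12)), 2), -56)), -1) = Pow(Add(55242, Mul(Pow(Mul(Rational(1, 2), 4, Rational(-1, 4), -16), 2), -56)), -1) = Pow(Add(55242, Mul(Pow(8, 2), -56)), -1) = Pow(Add(55242, Mul(64, -56)), -1) = Pow(Add(55242, -3584), -1) = Pow(51658, -1) = Rational(1, 51658)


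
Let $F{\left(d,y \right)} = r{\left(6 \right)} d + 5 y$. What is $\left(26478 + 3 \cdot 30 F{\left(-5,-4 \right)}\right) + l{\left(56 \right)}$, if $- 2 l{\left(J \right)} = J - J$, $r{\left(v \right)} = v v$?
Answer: $8478$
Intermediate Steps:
$r{\left(v \right)} = v^{2}$
$F{\left(d,y \right)} = 5 y + 36 d$ ($F{\left(d,y \right)} = 6^{2} d + 5 y = 36 d + 5 y = 5 y + 36 d$)
$l{\left(J \right)} = 0$ ($l{\left(J \right)} = - \frac{J - J}{2} = \left(- \frac{1}{2}\right) 0 = 0$)
$\left(26478 + 3 \cdot 30 F{\left(-5,-4 \right)}\right) + l{\left(56 \right)} = \left(26478 + 3 \cdot 30 \left(5 \left(-4\right) + 36 \left(-5\right)\right)\right) + 0 = \left(26478 + 90 \left(-20 - 180\right)\right) + 0 = \left(26478 + 90 \left(-200\right)\right) + 0 = \left(26478 - 18000\right) + 0 = 8478 + 0 = 8478$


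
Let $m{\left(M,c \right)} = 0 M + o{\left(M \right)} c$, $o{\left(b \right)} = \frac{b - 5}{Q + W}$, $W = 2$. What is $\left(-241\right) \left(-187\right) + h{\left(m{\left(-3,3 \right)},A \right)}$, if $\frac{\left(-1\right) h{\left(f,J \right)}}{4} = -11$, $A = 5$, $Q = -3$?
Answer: $45111$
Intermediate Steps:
$o{\left(b \right)} = 5 - b$ ($o{\left(b \right)} = \frac{b - 5}{-3 + 2} = \frac{-5 + b}{-1} = \left(-5 + b\right) \left(-1\right) = 5 - b$)
$m{\left(M,c \right)} = c \left(5 - M\right)$ ($m{\left(M,c \right)} = 0 M + \left(5 - M\right) c = 0 + c \left(5 - M\right) = c \left(5 - M\right)$)
$h{\left(f,J \right)} = 44$ ($h{\left(f,J \right)} = \left(-4\right) \left(-11\right) = 44$)
$\left(-241\right) \left(-187\right) + h{\left(m{\left(-3,3 \right)},A \right)} = \left(-241\right) \left(-187\right) + 44 = 45067 + 44 = 45111$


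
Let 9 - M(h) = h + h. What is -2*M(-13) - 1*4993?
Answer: -5063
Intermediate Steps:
M(h) = 9 - 2*h (M(h) = 9 - (h + h) = 9 - 2*h)
-2*M(-13) - 1*4993 = -2*(9 - 2*(-13)) - 1*4993 = -2*(9 + 26) - 4993 = -2*35 - 4993 = -70 - 4993 = -5063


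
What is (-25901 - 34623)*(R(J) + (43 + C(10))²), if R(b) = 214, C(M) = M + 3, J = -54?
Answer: -202755400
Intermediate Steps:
C(M) = 3 + M
(-25901 - 34623)*(R(J) + (43 + C(10))²) = (-25901 - 34623)*(214 + (43 + (3 + 10))²) = -60524*(214 + (43 + 13)²) = -60524*(214 + 56²) = -60524*(214 + 3136) = -60524*3350 = -202755400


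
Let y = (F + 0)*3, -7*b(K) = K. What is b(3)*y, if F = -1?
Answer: 9/7 ≈ 1.2857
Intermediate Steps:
b(K) = -K/7
y = -3 (y = (-1 + 0)*3 = -1*3 = -3)
b(3)*y = -⅐*3*(-3) = -3/7*(-3) = 9/7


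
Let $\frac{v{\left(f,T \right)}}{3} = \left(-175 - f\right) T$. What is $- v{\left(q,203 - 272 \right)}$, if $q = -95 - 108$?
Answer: $5796$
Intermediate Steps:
$q = -203$ ($q = -95 - 108 = -203$)
$v{\left(f,T \right)} = 3 T \left(-175 - f\right)$ ($v{\left(f,T \right)} = 3 \left(-175 - f\right) T = 3 T \left(-175 - f\right)$)
$- v{\left(q,203 - 272 \right)} = - \left(-3\right) \left(203 - 272\right) \left(175 - 203\right) = - \left(-3\right) \left(-69\right) \left(-28\right) = \left(-1\right) \left(-5796\right) = 5796$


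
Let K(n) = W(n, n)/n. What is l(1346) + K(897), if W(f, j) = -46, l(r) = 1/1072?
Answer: -2105/41808 ≈ -0.050349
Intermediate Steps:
l(r) = 1/1072
K(n) = -46/n
l(1346) + K(897) = 1/1072 - 46/897 = 1/1072 - 46*1/897 = 1/1072 - 2/39 = -2105/41808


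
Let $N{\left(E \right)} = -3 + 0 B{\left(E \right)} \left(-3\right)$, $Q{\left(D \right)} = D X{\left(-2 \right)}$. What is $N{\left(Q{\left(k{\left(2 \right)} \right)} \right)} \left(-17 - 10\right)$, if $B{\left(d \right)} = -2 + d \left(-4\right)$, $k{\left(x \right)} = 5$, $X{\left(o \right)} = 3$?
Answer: $81$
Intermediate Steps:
$B{\left(d \right)} = -2 - 4 d$
$Q{\left(D \right)} = 3 D$ ($Q{\left(D \right)} = D 3 = 3 D$)
$N{\left(E \right)} = -3$ ($N{\left(E \right)} = -3 + 0 \left(-2 - 4 E\right) \left(-3\right) = -3 + 0 \left(-3\right) = -3 + 0 = -3$)
$N{\left(Q{\left(k{\left(2 \right)} \right)} \right)} \left(-17 - 10\right) = - 3 \left(-17 - 10\right) = \left(-3\right) \left(-27\right) = 81$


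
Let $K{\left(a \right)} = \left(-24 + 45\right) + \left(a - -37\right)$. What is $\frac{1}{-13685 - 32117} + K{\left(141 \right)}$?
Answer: $\frac{9114597}{45802} \approx 199.0$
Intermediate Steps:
$K{\left(a \right)} = 58 + a$ ($K{\left(a \right)} = 21 + \left(a + 37\right) = 21 + \left(37 + a\right) = 58 + a$)
$\frac{1}{-13685 - 32117} + K{\left(141 \right)} = \frac{1}{-13685 - 32117} + \left(58 + 141\right) = \frac{1}{-45802} + 199 = - \frac{1}{45802} + 199 = \frac{9114597}{45802}$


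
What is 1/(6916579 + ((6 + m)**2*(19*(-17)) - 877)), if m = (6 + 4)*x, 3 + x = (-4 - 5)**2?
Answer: -1/192632406 ≈ -5.1912e-9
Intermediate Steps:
x = 78 (x = -3 + (-4 - 5)**2 = -3 + (-9)**2 = -3 + 81 = 78)
m = 780 (m = (6 + 4)*78 = 10*78 = 780)
1/(6916579 + ((6 + m)**2*(19*(-17)) - 877)) = 1/(6916579 + ((6 + 780)**2*(19*(-17)) - 877)) = 1/(6916579 + (786**2*(-323) - 877)) = 1/(6916579 + (617796*(-323) - 877)) = 1/(6916579 + (-199548108 - 877)) = 1/(6916579 - 199548985) = 1/(-192632406) = -1/192632406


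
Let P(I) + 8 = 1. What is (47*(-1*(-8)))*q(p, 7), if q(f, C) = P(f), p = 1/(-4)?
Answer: -2632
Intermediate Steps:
p = -1/4 ≈ -0.25000
P(I) = -7 (P(I) = -8 + 1 = -7)
q(f, C) = -7
(47*(-1*(-8)))*q(p, 7) = (47*(-1*(-8)))*(-7) = (47*8)*(-7) = 376*(-7) = -2632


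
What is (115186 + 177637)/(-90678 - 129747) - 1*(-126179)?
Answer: 27812713252/220425 ≈ 1.2618e+5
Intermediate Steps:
(115186 + 177637)/(-90678 - 129747) - 1*(-126179) = 292823/(-220425) + 126179 = 292823*(-1/220425) + 126179 = -292823/220425 + 126179 = 27812713252/220425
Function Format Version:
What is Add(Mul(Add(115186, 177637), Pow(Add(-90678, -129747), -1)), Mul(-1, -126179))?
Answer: Rational(27812713252, 220425) ≈ 1.2618e+5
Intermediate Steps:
Add(Mul(Add(115186, 177637), Pow(Add(-90678, -129747), -1)), Mul(-1, -126179)) = Add(Mul(292823, Pow(-220425, -1)), 126179) = Add(Mul(292823, Rational(-1, 220425)), 126179) = Add(Rational(-292823, 220425), 126179) = Rational(27812713252, 220425)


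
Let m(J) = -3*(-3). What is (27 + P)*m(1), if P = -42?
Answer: -135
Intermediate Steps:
m(J) = 9
(27 + P)*m(1) = (27 - 42)*9 = -15*9 = -135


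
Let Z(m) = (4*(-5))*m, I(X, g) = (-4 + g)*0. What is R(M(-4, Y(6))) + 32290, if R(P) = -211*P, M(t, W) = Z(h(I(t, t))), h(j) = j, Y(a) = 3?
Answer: 32290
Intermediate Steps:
I(X, g) = 0
Z(m) = -20*m
M(t, W) = 0 (M(t, W) = -20*0 = 0)
R(M(-4, Y(6))) + 32290 = -211*0 + 32290 = 0 + 32290 = 32290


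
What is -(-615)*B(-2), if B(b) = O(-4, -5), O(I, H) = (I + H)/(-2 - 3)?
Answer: 1107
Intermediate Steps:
O(I, H) = -H/5 - I/5 (O(I, H) = (H + I)/(-5) = (H + I)*(-⅕) = -H/5 - I/5)
B(b) = 9/5 (B(b) = -⅕*(-5) - ⅕*(-4) = 1 + ⅘ = 9/5)
-(-615)*B(-2) = -(-615)*9/5 = -41*(-27) = 1107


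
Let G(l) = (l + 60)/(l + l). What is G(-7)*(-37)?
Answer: 1961/14 ≈ 140.07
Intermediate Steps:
G(l) = (60 + l)/(2*l) (G(l) = (60 + l)/((2*l)) = (60 + l)*(1/(2*l)) = (60 + l)/(2*l))
G(-7)*(-37) = ((½)*(60 - 7)/(-7))*(-37) = ((½)*(-⅐)*53)*(-37) = -53/14*(-37) = 1961/14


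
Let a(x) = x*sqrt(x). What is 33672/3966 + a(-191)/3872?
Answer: 5612/661 - 191*I*sqrt(191)/3872 ≈ 8.4902 - 0.68173*I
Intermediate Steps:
a(x) = x**(3/2)
33672/3966 + a(-191)/3872 = 33672/3966 + (-191)**(3/2)/3872 = 33672*(1/3966) - 191*I*sqrt(191)*(1/3872) = 5612/661 - 191*I*sqrt(191)/3872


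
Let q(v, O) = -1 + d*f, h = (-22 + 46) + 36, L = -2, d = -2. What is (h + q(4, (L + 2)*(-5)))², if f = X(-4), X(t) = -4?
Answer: 4489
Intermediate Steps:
f = -4
h = 60 (h = 24 + 36 = 60)
q(v, O) = 7 (q(v, O) = -1 - 2*(-4) = -1 + 8 = 7)
(h + q(4, (L + 2)*(-5)))² = (60 + 7)² = 67² = 4489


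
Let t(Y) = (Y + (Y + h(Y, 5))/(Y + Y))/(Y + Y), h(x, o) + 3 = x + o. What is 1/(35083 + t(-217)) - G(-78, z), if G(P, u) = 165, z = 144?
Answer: -545175357577/3304093647 ≈ -165.00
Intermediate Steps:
h(x, o) = -3 + o + x (h(x, o) = -3 + (x + o) = -3 + (o + x) = -3 + o + x)
t(Y) = (Y + (2 + 2*Y)/(2*Y))/(2*Y) (t(Y) = (Y + (Y + (-3 + 5 + Y))/(Y + Y))/(Y + Y) = (Y + (Y + (2 + Y))/((2*Y)))/((2*Y)) = (Y + (2 + 2*Y)*(1/(2*Y)))*(1/(2*Y)) = (Y + (2 + 2*Y)/(2*Y))*(1/(2*Y)) = (Y + (2 + 2*Y)/(2*Y))/(2*Y))
1/(35083 + t(-217)) - G(-78, z) = 1/(35083 + (½)*(1 - 217 + (-217)²)/(-217)²) - 1*165 = 1/(35083 + (½)*(1/47089)*(1 - 217 + 47089)) - 165 = 1/(35083 + (½)*(1/47089)*46873) - 165 = 1/(35083 + 46873/94178) - 165 = 1/(3304093647/94178) - 165 = 94178/3304093647 - 165 = -545175357577/3304093647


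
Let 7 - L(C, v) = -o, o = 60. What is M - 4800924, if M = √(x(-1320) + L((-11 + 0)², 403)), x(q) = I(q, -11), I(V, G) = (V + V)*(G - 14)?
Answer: -4800924 + √66067 ≈ -4.8007e+6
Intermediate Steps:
I(V, G) = 2*V*(-14 + G) (I(V, G) = (2*V)*(-14 + G) = 2*V*(-14 + G))
x(q) = -50*q (x(q) = 2*q*(-14 - 11) = 2*q*(-25) = -50*q)
L(C, v) = 67 (L(C, v) = 7 - (-1)*60 = 7 - 1*(-60) = 7 + 60 = 67)
M = √66067 (M = √(-50*(-1320) + 67) = √(66000 + 67) = √66067 ≈ 257.04)
M - 4800924 = √66067 - 4800924 = -4800924 + √66067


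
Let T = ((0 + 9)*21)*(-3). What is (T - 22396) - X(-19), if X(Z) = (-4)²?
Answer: -22979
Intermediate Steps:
X(Z) = 16
T = -567 (T = (9*21)*(-3) = 189*(-3) = -567)
(T - 22396) - X(-19) = (-567 - 22396) - 1*16 = -22963 - 16 = -22979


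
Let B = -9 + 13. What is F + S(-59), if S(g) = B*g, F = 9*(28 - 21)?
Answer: -173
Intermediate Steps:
B = 4
F = 63 (F = 9*7 = 63)
S(g) = 4*g
F + S(-59) = 63 + 4*(-59) = 63 - 236 = -173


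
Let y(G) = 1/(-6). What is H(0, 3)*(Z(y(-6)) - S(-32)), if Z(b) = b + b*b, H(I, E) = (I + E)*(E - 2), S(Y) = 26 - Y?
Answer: -2093/12 ≈ -174.42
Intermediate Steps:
y(G) = -⅙
H(I, E) = (-2 + E)*(E + I) (H(I, E) = (E + I)*(-2 + E) = (-2 + E)*(E + I))
Z(b) = b + b²
H(0, 3)*(Z(y(-6)) - S(-32)) = (3² - 2*3 - 2*0 + 3*0)*(-(1 - ⅙)/6 - (26 - 1*(-32))) = (9 - 6 + 0 + 0)*(-⅙*⅚ - (26 + 32)) = 3*(-5/36 - 1*58) = 3*(-5/36 - 58) = 3*(-2093/36) = -2093/12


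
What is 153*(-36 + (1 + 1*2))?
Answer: -5049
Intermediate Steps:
153*(-36 + (1 + 1*2)) = 153*(-36 + (1 + 2)) = 153*(-36 + 3) = 153*(-33) = -5049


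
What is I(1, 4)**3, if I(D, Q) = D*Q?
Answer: 64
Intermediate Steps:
I(1, 4)**3 = (1*4)**3 = 4**3 = 64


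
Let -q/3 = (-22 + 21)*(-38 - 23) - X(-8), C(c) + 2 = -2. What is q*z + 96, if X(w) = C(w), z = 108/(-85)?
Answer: 5844/17 ≈ 343.76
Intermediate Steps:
z = -108/85 (z = 108*(-1/85) = -108/85 ≈ -1.2706)
C(c) = -4 (C(c) = -2 - 2 = -4)
X(w) = -4
q = -195 (q = -3*((-22 + 21)*(-38 - 23) - 1*(-4)) = -3*(-1*(-61) + 4) = -3*(61 + 4) = -3*65 = -195)
q*z + 96 = -195*(-108/85) + 96 = 4212/17 + 96 = 5844/17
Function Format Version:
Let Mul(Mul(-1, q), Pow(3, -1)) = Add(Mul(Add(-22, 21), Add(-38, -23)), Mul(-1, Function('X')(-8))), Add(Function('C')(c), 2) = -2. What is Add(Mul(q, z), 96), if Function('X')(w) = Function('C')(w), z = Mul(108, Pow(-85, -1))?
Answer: Rational(5844, 17) ≈ 343.76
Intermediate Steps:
z = Rational(-108, 85) (z = Mul(108, Rational(-1, 85)) = Rational(-108, 85) ≈ -1.2706)
Function('C')(c) = -4 (Function('C')(c) = Add(-2, -2) = -4)
Function('X')(w) = -4
q = -195 (q = Mul(-3, Add(Mul(Add(-22, 21), Add(-38, -23)), Mul(-1, -4))) = Mul(-3, Add(Mul(-1, -61), 4)) = Mul(-3, Add(61, 4)) = Mul(-3, 65) = -195)
Add(Mul(q, z), 96) = Add(Mul(-195, Rational(-108, 85)), 96) = Add(Rational(4212, 17), 96) = Rational(5844, 17)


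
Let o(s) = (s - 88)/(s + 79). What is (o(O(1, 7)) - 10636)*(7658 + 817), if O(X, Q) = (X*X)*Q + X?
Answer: -2614288900/29 ≈ -9.0148e+7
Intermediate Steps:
O(X, Q) = X + Q*X**2 (O(X, Q) = X**2*Q + X = Q*X**2 + X = X + Q*X**2)
o(s) = (-88 + s)/(79 + s)
(o(O(1, 7)) - 10636)*(7658 + 817) = ((-88 + 1*(1 + 7*1))/(79 + 1*(1 + 7*1)) - 10636)*(7658 + 817) = ((-88 + 1*(1 + 7))/(79 + 1*(1 + 7)) - 10636)*8475 = ((-88 + 1*8)/(79 + 1*8) - 10636)*8475 = ((-88 + 8)/(79 + 8) - 10636)*8475 = (-80/87 - 10636)*8475 = -925412/87*8475 = -2614288900/29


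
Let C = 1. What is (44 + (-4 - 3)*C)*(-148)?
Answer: -5476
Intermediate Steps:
(44 + (-4 - 3)*C)*(-148) = (44 + (-4 - 3)*1)*(-148) = (44 - 7*1)*(-148) = (44 - 7)*(-148) = 37*(-148) = -5476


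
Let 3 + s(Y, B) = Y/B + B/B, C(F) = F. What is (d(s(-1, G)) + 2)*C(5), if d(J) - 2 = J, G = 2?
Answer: 15/2 ≈ 7.5000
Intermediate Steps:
s(Y, B) = -2 + Y/B (s(Y, B) = -3 + (Y/B + B/B) = -3 + (Y/B + 1) = -3 + (1 + Y/B) = -2 + Y/B)
d(J) = 2 + J
(d(s(-1, G)) + 2)*C(5) = ((2 + (-2 - 1/2)) + 2)*5 = ((2 - 5/2) + 2)*5 = (-1/2 + 2)*5 = (3/2)*5 = 15/2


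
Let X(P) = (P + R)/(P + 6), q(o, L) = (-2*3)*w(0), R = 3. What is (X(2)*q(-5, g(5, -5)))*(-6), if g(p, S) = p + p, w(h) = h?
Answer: 0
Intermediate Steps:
g(p, S) = 2*p
q(o, L) = 0 (q(o, L) = -2*3*0 = -6*0 = 0)
X(P) = (3 + P)/(6 + P) (X(P) = (P + 3)/(P + 6) = (3 + P)/(6 + P))
(X(2)*q(-5, g(5, -5)))*(-6) = (((3 + 2)/(6 + 2))*0)*(-6) = ((5/8)*0)*(-6) = 0*(-6) = 0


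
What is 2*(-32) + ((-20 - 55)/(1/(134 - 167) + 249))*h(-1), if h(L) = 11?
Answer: -553049/8216 ≈ -67.314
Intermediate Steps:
2*(-32) + ((-20 - 55)/(1/(134 - 167) + 249))*h(-1) = 2*(-32) + ((-20 - 55)/(1/(134 - 167) + 249))*11 = -64 - 75/(1/(-33) + 249)*11 = -64 - 75/(-1/33 + 249)*11 = -64 - 75/8216/33*11 = -64 - 75*33/8216*11 = -64 - 2475/8216*11 = -64 - 27225/8216 = -553049/8216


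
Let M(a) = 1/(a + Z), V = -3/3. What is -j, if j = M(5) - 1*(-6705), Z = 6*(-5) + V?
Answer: -174329/26 ≈ -6705.0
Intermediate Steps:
V = -1 (V = -3*1/3 = -1)
Z = -31 (Z = 6*(-5) - 1 = -30 - 1 = -31)
M(a) = 1/(-31 + a) (M(a) = 1/(a - 31) = 1/(-31 + a))
j = 174329/26 (j = 1/(-31 + 5) - 1*(-6705) = 1/(-26) + 6705 = -1/26 + 6705 = 174329/26 ≈ 6705.0)
-j = -1*174329/26 = -174329/26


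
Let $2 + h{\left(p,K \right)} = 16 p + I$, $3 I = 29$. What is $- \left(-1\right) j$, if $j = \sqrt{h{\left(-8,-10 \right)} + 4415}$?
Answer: $\frac{2 \sqrt{9663}}{3} \approx 65.534$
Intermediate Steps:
$I = \frac{29}{3}$ ($I = \frac{1}{3} \cdot 29 = \frac{29}{3} \approx 9.6667$)
$h{\left(p,K \right)} = \frac{23}{3} + 16 p$ ($h{\left(p,K \right)} = -2 + \left(16 p + \frac{29}{3}\right) = -2 + \left(\frac{29}{3} + 16 p\right) = \frac{23}{3} + 16 p$)
$j = \frac{2 \sqrt{9663}}{3}$ ($j = \sqrt{\left(\frac{23}{3} + 16 \left(-8\right)\right) + 4415} = \sqrt{\left(\frac{23}{3} - 128\right) + 4415} = \sqrt{- \frac{361}{3} + 4415} = \sqrt{\frac{12884}{3}} = \frac{2 \sqrt{9663}}{3} \approx 65.534$)
$- \left(-1\right) j = - \left(-1\right) \frac{2 \sqrt{9663}}{3} = - \frac{\left(-2\right) \sqrt{9663}}{3} = \frac{2 \sqrt{9663}}{3}$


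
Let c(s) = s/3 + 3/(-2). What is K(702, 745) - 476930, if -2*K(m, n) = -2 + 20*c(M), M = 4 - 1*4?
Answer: -476914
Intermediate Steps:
M = 0 (M = 4 - 4 = 0)
c(s) = -3/2 + s/3 (c(s) = s*(1/3) + 3*(-1/2) = s/3 - 3/2 = -3/2 + s/3)
K(m, n) = 16 (K(m, n) = -(-2 + 20*(-3/2 + (1/3)*0))/2 = -(-2 + 20*(-3/2 + 0))/2 = -(-2 + 20*(-3/2))/2 = -(-2 - 30)/2 = -1/2*(-32) = 16)
K(702, 745) - 476930 = 16 - 476930 = -476914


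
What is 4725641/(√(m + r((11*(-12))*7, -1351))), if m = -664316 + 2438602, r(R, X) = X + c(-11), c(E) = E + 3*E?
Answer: 4725641*√1772891/1772891 ≈ 3549.1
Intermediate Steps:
c(E) = 4*E
r(R, X) = -44 + X (r(R, X) = X + 4*(-11) = X - 44 = -44 + X)
m = 1774286
4725641/(√(m + r((11*(-12))*7, -1351))) = 4725641/(√(1774286 + (-44 - 1351))) = 4725641/(√(1774286 - 1395)) = 4725641/(√1772891) = 4725641*(√1772891/1772891) = 4725641*√1772891/1772891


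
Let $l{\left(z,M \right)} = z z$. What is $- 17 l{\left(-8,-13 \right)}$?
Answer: $-1088$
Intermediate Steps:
$l{\left(z,M \right)} = z^{2}$
$- 17 l{\left(-8,-13 \right)} = - 17 \left(-8\right)^{2} = \left(-17\right) 64 = -1088$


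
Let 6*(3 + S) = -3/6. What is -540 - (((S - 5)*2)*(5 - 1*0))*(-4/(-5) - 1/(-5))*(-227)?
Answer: -113335/6 ≈ -18889.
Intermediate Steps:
S = -37/12 (S = -3 + (-3/6)/6 = -3 + (-3*⅙)/6 = -3 + (⅙)*(-½) = -3 - 1/12 = -37/12 ≈ -3.0833)
-540 - (((S - 5)*2)*(5 - 1*0))*(-4/(-5) - 1/(-5))*(-227) = -540 - (((-37/12 - 5)*2)*(5 - 1*0))*(-4/(-5) - 1/(-5))*(-227) = -540 - ((-97/12*2)*(5 + 0))*(-4*(-⅕) - 1*(-⅕))*(-227) = -540 - (-97/6*5)*(⅘ + ⅕)*(-227) = -540 - (-485/6*1)*(-227) = -540 - (-485)*(-227)/6 = -540 - 1*110095/6 = -540 - 110095/6 = -113335/6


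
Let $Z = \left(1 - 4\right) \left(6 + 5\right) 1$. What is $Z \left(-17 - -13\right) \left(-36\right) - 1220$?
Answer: $-5972$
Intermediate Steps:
$Z = -33$ ($Z = - 3 \cdot 11 \cdot 1 = \left(-3\right) 11 = -33$)
$Z \left(-17 - -13\right) \left(-36\right) - 1220 = - 33 \left(-17 - -13\right) \left(-36\right) - 1220 = - 33 \left(-17 + 13\right) \left(-36\right) - 1220 = \left(-33\right) \left(-4\right) \left(-36\right) - 1220 = 132 \left(-36\right) - 1220 = -4752 - 1220 = -5972$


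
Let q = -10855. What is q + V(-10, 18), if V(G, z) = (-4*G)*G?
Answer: -11255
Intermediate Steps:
V(G, z) = -4*G²
q + V(-10, 18) = -10855 - 4*(-10)² = -10855 - 4*100 = -10855 - 400 = -11255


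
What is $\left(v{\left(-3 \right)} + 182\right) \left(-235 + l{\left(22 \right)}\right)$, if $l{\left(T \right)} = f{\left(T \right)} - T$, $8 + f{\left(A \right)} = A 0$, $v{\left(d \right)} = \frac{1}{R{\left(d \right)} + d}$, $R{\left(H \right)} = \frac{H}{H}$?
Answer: $- \frac{96195}{2} \approx -48098.0$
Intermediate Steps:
$R{\left(H \right)} = 1$
$v{\left(d \right)} = \frac{1}{1 + d}$
$f{\left(A \right)} = -8$ ($f{\left(A \right)} = -8 + A 0 = -8 + 0 = -8$)
$l{\left(T \right)} = -8 - T$
$\left(v{\left(-3 \right)} + 182\right) \left(-235 + l{\left(22 \right)}\right) = \left(\frac{1}{1 - 3} + 182\right) \left(-235 - 30\right) = \left(\frac{1}{-2} + 182\right) \left(-235 - 30\right) = \left(- \frac{1}{2} + 182\right) \left(-235 - 30\right) = \frac{363}{2} \left(-265\right) = - \frac{96195}{2}$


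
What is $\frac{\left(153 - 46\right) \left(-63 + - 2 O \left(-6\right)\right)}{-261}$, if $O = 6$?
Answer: $- \frac{107}{29} \approx -3.6897$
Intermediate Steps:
$\frac{\left(153 - 46\right) \left(-63 + - 2 O \left(-6\right)\right)}{-261} = \frac{\left(153 - 46\right) \left(-63 + \left(-2\right) 6 \left(-6\right)\right)}{-261} = 107 \left(-63 - -72\right) \left(- \frac{1}{261}\right) = 107 \left(-63 + 72\right) \left(- \frac{1}{261}\right) = 107 \cdot 9 \left(- \frac{1}{261}\right) = 963 \left(- \frac{1}{261}\right) = - \frac{107}{29}$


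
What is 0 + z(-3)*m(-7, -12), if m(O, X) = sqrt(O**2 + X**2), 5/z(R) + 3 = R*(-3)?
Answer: 5*sqrt(193)/6 ≈ 11.577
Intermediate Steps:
z(R) = 5/(-3 - 3*R) (z(R) = 5/(-3 + R*(-3)) = 5/(-3 - 3*R))
0 + z(-3)*m(-7, -12) = 0 + (-5/(3 + 3*(-3)))*sqrt((-7)**2 + (-12)**2) = 0 + (-5/(3 - 9))*sqrt(49 + 144) = 0 + (-5/(-6))*sqrt(193) = 0 + (-5*(-1/6))*sqrt(193) = 0 + 5*sqrt(193)/6 = 5*sqrt(193)/6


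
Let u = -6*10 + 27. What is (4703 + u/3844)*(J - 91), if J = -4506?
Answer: -83105940503/3844 ≈ -2.1620e+7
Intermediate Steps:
u = -33 (u = -60 + 27 = -33)
(4703 + u/3844)*(J - 91) = (4703 - 33/3844)*(-4506 - 91) = (4703 - 33*1/3844)*(-4597) = (4703 - 33/3844)*(-4597) = (18078299/3844)*(-4597) = -83105940503/3844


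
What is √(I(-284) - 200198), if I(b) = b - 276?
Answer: I*√200758 ≈ 448.06*I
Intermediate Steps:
I(b) = -276 + b
√(I(-284) - 200198) = √((-276 - 284) - 200198) = √(-560 - 200198) = √(-200758) = I*√200758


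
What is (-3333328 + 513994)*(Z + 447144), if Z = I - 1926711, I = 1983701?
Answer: -1421322126756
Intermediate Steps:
Z = 56990 (Z = 1983701 - 1926711 = 56990)
(-3333328 + 513994)*(Z + 447144) = (-3333328 + 513994)*(56990 + 447144) = -2819334*504134 = -1421322126756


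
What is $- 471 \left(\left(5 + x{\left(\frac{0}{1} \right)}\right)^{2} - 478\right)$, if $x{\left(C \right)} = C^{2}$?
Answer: $213363$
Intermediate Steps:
$- 471 \left(\left(5 + x{\left(\frac{0}{1} \right)}\right)^{2} - 478\right) = - 471 \left(\left(5 + \left(\frac{0}{1}\right)^{2}\right)^{2} - 478\right) = - 471 \left(\left(5 + \left(0 \cdot 1\right)^{2}\right)^{2} - 478\right) = - 471 \left(\left(5 + 0^{2}\right)^{2} - 478\right) = - 471 \left(\left(5 + 0\right)^{2} - 478\right) = - 471 \left(5^{2} - 478\right) = - 471 \left(25 - 478\right) = \left(-471\right) \left(-453\right) = 213363$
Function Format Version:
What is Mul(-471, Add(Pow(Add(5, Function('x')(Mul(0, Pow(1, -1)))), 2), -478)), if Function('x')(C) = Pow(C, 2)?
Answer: 213363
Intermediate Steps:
Mul(-471, Add(Pow(Add(5, Function('x')(Mul(0, Pow(1, -1)))), 2), -478)) = Mul(-471, Add(Pow(Add(5, Pow(Mul(0, Pow(1, -1)), 2)), 2), -478)) = Mul(-471, Add(Pow(Add(5, Pow(Mul(0, 1), 2)), 2), -478)) = Mul(-471, Add(Pow(Add(5, Pow(0, 2)), 2), -478)) = Mul(-471, Add(Pow(Add(5, 0), 2), -478)) = Mul(-471, Add(Pow(5, 2), -478)) = Mul(-471, Add(25, -478)) = Mul(-471, -453) = 213363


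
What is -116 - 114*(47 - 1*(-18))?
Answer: -7526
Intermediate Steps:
-116 - 114*(47 - 1*(-18)) = -116 - 114*(47 + 18) = -116 - 114*65 = -116 - 7410 = -7526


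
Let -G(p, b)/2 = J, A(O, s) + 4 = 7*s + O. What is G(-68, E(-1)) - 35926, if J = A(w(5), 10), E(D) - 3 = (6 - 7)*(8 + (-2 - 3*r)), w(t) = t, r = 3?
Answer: -36068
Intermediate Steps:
E(D) = 6 (E(D) = 3 + (6 - 7)*(8 + (-2 - 3*3)) = 3 - (8 + (-2 - 9)) = 3 - (8 - 11) = 3 - 1*(-3) = 3 + 3 = 6)
A(O, s) = -4 + O + 7*s (A(O, s) = -4 + (7*s + O) = -4 + (O + 7*s) = -4 + O + 7*s)
J = 71 (J = -4 + 5 + 7*10 = -4 + 5 + 70 = 71)
G(p, b) = -142 (G(p, b) = -2*71 = -142)
G(-68, E(-1)) - 35926 = -142 - 35926 = -36068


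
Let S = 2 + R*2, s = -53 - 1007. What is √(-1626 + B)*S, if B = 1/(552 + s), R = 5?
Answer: 6*I*√104903143/127 ≈ 483.88*I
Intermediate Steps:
s = -1060
B = -1/508 (B = 1/(552 - 1060) = 1/(-508) = -1/508 ≈ -0.0019685)
S = 12 (S = 2 + 5*2 = 2 + 10 = 12)
√(-1626 + B)*S = √(-1626 - 1/508)*12 = √(-826009/508)*12 = (I*√104903143/254)*12 = 6*I*√104903143/127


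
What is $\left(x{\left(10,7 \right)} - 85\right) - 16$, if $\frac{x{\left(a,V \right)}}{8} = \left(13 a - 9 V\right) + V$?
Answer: $491$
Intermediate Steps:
$x{\left(a,V \right)} = - 64 V + 104 a$ ($x{\left(a,V \right)} = 8 \left(\left(13 a - 9 V\right) + V\right) = 8 \left(\left(- 9 V + 13 a\right) + V\right) = 8 \left(- 8 V + 13 a\right) = - 64 V + 104 a$)
$\left(x{\left(10,7 \right)} - 85\right) - 16 = \left(\left(\left(-64\right) 7 + 104 \cdot 10\right) - 85\right) - 16 = \left(\left(-448 + 1040\right) - 85\right) - 16 = \left(592 - 85\right) - 16 = 507 - 16 = 491$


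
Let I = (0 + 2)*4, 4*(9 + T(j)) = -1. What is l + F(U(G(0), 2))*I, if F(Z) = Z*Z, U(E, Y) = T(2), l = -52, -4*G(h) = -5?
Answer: 1265/2 ≈ 632.50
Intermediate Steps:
T(j) = -37/4 (T(j) = -9 + (1/4)*(-1) = -9 - 1/4 = -37/4)
G(h) = 5/4 (G(h) = -1/4*(-5) = 5/4)
U(E, Y) = -37/4
I = 8 (I = 2*4 = 8)
F(Z) = Z**2
l + F(U(G(0), 2))*I = -52 + (-37/4)**2*8 = -52 + (1369/16)*8 = -52 + 1369/2 = 1265/2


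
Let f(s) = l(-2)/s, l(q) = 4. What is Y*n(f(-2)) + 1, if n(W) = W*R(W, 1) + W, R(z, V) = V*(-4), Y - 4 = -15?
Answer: -65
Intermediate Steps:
Y = -11 (Y = 4 - 15 = -11)
R(z, V) = -4*V
f(s) = 4/s
n(W) = -3*W (n(W) = W*(-4*1) + W = W*(-4) + W = -4*W + W = -3*W)
Y*n(f(-2)) + 1 = -(-33)*4/(-2) + 1 = -(-33)*4*(-1/2) + 1 = -(-33)*(-2) + 1 = -11*6 + 1 = -66 + 1 = -65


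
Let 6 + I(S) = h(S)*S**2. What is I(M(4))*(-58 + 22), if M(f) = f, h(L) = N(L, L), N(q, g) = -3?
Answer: 1944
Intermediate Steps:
h(L) = -3
I(S) = -6 - 3*S**2
I(M(4))*(-58 + 22) = (-6 - 3*4**2)*(-58 + 22) = (-6 - 3*16)*(-36) = (-6 - 48)*(-36) = -54*(-36) = 1944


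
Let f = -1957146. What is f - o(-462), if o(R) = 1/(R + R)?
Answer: -1808402903/924 ≈ -1.9571e+6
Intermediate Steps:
o(R) = 1/(2*R)
f - o(-462) = -1957146 - 1/(2*(-462)) = -1957146 - (-1)/(2*462) = -1957146 - 1*(-1/924) = -1957146 + 1/924 = -1808402903/924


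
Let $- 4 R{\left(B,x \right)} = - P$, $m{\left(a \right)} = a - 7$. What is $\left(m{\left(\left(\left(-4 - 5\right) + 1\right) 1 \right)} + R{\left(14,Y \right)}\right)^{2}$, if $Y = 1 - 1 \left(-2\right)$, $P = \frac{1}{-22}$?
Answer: $\frac{1745041}{7744} \approx 225.34$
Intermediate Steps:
$P = - \frac{1}{22} \approx -0.045455$
$m{\left(a \right)} = -7 + a$
$Y = 3$ ($Y = 1 - -2 = 1 + 2 = 3$)
$R{\left(B,x \right)} = - \frac{1}{88}$ ($R{\left(B,x \right)} = - \frac{\left(-1\right) \left(- \frac{1}{22}\right)}{4} = \left(- \frac{1}{4}\right) \frac{1}{22} = - \frac{1}{88}$)
$\left(m{\left(\left(\left(-4 - 5\right) + 1\right) 1 \right)} + R{\left(14,Y \right)}\right)^{2} = \left(\left(-7 + \left(\left(-4 - 5\right) + 1\right) 1\right) - \frac{1}{88}\right)^{2} = \left(\left(-7 + \left(-9 + 1\right) 1\right) - \frac{1}{88}\right)^{2} = \left(\left(-7 - 8\right) - \frac{1}{88}\right)^{2} = \left(-15 - \frac{1}{88}\right)^{2} = \left(- \frac{1321}{88}\right)^{2} = \frac{1745041}{7744}$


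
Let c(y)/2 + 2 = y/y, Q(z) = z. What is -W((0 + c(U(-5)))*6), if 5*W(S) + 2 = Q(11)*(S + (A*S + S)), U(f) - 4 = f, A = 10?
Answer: 1586/5 ≈ 317.20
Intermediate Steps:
U(f) = 4 + f
c(y) = -2 (c(y) = -4 + 2*(y/y) = -4 + 2*1 = -4 + 2 = -2)
W(S) = -⅖ + 132*S/5 (W(S) = -⅖ + (11*(S + (10*S + S)))/5 = -⅖ + (11*(S + 11*S))/5 = -⅖ + (11*(12*S))/5 = -⅖ + (132*S)/5 = -⅖ + 132*S/5)
-W((0 + c(U(-5)))*6) = -(-⅖ + 132*((0 - 2)*6)/5) = -(-⅖ + 132*(-2*6)/5) = -(-⅖ + (132/5)*(-12)) = -(-⅖ - 1584/5) = -1*(-1586/5) = 1586/5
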